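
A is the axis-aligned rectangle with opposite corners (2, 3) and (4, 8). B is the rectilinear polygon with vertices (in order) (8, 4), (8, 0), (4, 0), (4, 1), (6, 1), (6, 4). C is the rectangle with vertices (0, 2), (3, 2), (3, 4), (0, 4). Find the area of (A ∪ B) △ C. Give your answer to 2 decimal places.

|A ∪ B| = 20.
|(A ∪ B) ∩ C| = 1.
|(A ∪ B) △ C| = 20 + 6 − 2 = 24.00.

24.00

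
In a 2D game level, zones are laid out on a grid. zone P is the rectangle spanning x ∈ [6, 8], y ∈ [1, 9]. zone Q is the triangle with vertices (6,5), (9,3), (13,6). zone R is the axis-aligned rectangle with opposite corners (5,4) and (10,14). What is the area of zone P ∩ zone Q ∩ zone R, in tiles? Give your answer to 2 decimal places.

The intersection is the polygon with vertices (6,5), (8,5.286), (8,4), (7.5,4).
By the shoelace formula its area is 1.54.

1.54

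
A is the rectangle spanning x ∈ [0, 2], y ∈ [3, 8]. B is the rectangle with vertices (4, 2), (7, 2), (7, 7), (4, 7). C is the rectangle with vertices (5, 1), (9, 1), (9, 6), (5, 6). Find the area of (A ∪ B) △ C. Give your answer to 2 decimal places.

29.00

|A ∪ B| = 25.
|(A ∪ B) ∩ C| = 8.
|(A ∪ B) △ C| = 25 + 20 − 16 = 29.00.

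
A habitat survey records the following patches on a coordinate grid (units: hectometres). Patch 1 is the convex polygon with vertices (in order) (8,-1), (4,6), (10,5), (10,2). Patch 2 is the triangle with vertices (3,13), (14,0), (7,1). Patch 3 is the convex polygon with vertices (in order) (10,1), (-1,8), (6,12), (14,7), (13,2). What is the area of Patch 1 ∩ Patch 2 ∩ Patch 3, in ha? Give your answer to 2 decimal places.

12.42

The intersection is the polygon with vertices (10,4.727), (10,2), (9.532,1.298), (6.192,3.423), (5.412,5.765), (9.731,5.045).
By the shoelace formula its area is 12.42.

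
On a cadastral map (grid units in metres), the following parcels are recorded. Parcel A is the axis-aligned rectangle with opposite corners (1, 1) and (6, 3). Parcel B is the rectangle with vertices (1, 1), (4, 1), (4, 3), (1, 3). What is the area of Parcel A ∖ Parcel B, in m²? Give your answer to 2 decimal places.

|Parcel A∩Parcel B|: x∈[1,4], y∈[1,3] → 3·2 = 6.
|Parcel A| = 10.
|Parcel A ∖ Parcel B| = |Parcel A| − |Parcel A∩Parcel B| = 10 − 6 = 4.00.

4.00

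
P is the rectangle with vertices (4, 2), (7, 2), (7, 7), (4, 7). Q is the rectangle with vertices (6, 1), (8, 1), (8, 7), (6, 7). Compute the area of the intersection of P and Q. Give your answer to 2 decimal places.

5.00

|P∩Q|: x∈[6,7], y∈[2,7] → 1·5 = 5.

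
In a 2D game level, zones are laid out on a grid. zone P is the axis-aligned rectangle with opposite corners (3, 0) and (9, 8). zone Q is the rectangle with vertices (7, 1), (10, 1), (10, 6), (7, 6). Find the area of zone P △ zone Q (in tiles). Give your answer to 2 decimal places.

43.00

|zone P∩zone Q|: x∈[7,9], y∈[1,6] → 2·5 = 10.
|zone P △ zone Q| = |zone P| + |zone Q| − 2·|zone P∩zone Q| = 48 + 15 − 20 = 43.00.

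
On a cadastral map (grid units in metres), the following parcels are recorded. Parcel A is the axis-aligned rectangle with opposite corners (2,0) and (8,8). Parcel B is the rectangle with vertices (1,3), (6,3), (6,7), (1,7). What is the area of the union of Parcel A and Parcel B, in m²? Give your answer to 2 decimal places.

52.00

By inclusion–exclusion:
Individual areas: |Parcel A| = 48, |Parcel B| = 20.
|Parcel A∩Parcel B|: x∈[2,6], y∈[3,7] → 4·4 = 16.
|Parcel A ∪ Parcel B| = 68 − 16 = 52.00.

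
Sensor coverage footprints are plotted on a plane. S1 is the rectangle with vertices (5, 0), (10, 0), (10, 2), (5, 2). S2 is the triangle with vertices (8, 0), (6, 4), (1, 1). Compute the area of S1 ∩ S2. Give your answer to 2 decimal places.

4.36

The intersection is the polygon with vertices (5,2), (7,2), (8,0), (5,0.429).
By the shoelace formula its area is 4.36.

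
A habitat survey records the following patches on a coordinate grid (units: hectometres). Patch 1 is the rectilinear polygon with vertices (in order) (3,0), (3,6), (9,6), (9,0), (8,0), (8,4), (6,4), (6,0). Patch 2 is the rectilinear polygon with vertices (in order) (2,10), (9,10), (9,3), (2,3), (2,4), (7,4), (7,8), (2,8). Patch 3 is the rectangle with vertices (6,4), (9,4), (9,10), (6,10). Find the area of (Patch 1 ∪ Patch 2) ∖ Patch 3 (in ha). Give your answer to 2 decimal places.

33.00

|Patch 1 ∪ Patch 2| = 49.
|(Patch 1 ∪ Patch 2) ∩ Patch 3| = 16.
|(Patch 1 ∪ Patch 2) ∖ Patch 3| = 49 − 16 = 33.00.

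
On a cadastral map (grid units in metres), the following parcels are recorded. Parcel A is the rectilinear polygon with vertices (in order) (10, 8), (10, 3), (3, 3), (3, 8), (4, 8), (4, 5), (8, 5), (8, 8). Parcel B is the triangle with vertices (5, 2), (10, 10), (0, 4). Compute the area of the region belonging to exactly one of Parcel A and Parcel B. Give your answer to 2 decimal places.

31.90

|Parcel A| = 23, |Parcel B| = 25, |Parcel A∩Parcel B| = 8.05.
|Parcel A △ Parcel B| = |Parcel A| + |Parcel B| − 2·|Parcel A∩Parcel B| = 23 + 25 − 16.1 = 31.90.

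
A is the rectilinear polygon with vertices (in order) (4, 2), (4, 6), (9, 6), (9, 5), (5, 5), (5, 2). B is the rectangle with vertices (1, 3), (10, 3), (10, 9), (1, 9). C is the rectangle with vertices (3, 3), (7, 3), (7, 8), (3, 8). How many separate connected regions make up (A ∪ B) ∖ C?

2

(A ∪ B) ∖ C splits into 2 disjoint pieces (area 34, area 1).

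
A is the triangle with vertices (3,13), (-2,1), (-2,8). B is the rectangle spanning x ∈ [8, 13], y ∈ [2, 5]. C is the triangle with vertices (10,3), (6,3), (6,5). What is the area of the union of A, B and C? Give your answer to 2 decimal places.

35.50

By inclusion–exclusion:
Individual areas: |A| = 17.5, |B| = 15, |C| = 4.
|A∩B| = 0.
|A∩C| = 0.
|B∩C| = 1.
|A∩B∩C| = 0.
|A ∪ B ∪ C| = 36.5 − 1 + 0 = 35.50.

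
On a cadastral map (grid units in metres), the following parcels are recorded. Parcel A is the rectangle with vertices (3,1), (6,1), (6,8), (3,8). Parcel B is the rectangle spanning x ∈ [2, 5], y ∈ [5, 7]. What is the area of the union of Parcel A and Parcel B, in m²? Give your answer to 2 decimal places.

23.00

By inclusion–exclusion:
Individual areas: |Parcel A| = 21, |Parcel B| = 6.
|Parcel A∩Parcel B|: x∈[3,5], y∈[5,7] → 2·2 = 4.
|Parcel A ∪ Parcel B| = 27 − 4 = 23.00.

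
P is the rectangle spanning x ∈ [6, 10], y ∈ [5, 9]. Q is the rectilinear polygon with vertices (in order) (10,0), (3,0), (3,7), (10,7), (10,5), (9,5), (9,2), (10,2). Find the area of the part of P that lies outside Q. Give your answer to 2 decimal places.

|P| = 16, |P∩Q| = 8.
|P ∖ Q| = |P| − |P∩Q| = 16 − 8 = 8.00.

8.00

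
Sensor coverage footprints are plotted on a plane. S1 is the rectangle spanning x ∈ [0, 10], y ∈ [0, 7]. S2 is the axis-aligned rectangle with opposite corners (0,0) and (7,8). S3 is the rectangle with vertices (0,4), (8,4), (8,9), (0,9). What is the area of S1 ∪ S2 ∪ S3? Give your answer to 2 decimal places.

86.00

By inclusion–exclusion:
Individual areas: |S1| = 70, |S2| = 56, |S3| = 40.
|S1∩S2|: x∈[0,7], y∈[0,7] → 7·7 = 49.
|S1∩S3|: x∈[0,8], y∈[4,7] → 8·3 = 24.
|S2∩S3|: x∈[0,7], y∈[4,8] → 7·4 = 28.
|S1∩S2∩S3| = 21.
|S1 ∪ S2 ∪ S3| = 166 − 101 + 21 = 86.00.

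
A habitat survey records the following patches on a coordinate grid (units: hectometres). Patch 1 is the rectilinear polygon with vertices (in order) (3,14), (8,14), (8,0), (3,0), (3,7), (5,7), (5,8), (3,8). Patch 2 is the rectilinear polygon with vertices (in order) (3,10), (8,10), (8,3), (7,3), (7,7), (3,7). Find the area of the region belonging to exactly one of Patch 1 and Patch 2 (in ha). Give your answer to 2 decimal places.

53.00

|Patch 1| = 68, |Patch 2| = 19, |Patch 1∩Patch 2| = 17.
|Patch 1 △ Patch 2| = |Patch 1| + |Patch 2| − 2·|Patch 1∩Patch 2| = 68 + 19 − 34 = 53.00.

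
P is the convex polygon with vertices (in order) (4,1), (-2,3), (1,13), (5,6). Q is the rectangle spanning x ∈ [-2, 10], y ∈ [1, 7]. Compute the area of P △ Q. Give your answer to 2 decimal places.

56.87

|P| = 46.5, |Q| = 72, |P∩Q| = 30.8143.
|P △ Q| = |P| + |Q| − 2·|P∩Q| = 46.5 + 72 − 61.6286 = 56.87.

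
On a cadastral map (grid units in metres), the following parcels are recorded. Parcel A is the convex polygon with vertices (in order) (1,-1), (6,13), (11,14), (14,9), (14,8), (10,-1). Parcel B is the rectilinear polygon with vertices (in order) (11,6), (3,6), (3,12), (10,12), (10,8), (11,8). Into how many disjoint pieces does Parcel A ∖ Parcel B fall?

Parcel A ∖ Parcel B is a single connected region.

1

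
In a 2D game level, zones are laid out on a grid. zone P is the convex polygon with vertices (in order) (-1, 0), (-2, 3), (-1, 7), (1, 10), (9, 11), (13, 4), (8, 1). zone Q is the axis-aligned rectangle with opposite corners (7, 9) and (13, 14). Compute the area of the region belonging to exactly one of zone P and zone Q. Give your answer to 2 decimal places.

137.71

|zone P| = 117.5, |zone Q| = 30, |zone P∩zone Q| = 4.8929.
|zone P △ zone Q| = |zone P| + |zone Q| − 2·|zone P∩zone Q| = 117.5 + 30 − 9.7857 = 137.71.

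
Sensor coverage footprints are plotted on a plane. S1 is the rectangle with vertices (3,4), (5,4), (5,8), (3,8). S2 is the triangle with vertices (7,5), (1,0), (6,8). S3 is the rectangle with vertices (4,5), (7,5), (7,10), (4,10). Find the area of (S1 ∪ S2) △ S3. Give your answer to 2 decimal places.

|S1 ∪ S2| = 17.7.
|(S1 ∪ S2) ∩ S3| = 6.7.
|(S1 ∪ S2) △ S3| = 17.7 + 15 − 13.4 = 19.30.

19.30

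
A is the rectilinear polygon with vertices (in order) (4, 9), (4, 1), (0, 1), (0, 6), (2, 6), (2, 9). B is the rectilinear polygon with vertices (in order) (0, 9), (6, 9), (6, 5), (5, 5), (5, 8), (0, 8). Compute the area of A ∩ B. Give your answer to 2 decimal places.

The intersection is the polygon with vertices (4,8), (2,8), (2,9), (4,9).
By the shoelace formula its area is 2.00.

2.00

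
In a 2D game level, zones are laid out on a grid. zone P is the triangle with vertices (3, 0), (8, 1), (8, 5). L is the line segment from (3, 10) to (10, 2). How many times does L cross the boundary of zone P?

2

The segment meets the boundary at (8,4.286), (7.667,4.667).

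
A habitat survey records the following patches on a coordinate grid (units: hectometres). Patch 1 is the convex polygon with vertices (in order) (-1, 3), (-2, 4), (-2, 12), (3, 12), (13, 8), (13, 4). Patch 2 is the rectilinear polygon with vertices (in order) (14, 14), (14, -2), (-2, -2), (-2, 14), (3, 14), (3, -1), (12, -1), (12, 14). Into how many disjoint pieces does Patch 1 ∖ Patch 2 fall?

1

Patch 1 ∖ Patch 2 is a single connected region.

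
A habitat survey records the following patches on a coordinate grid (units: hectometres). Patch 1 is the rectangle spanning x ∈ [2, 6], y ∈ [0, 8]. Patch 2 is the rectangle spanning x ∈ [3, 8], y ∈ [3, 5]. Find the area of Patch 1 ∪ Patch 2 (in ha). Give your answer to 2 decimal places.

By inclusion–exclusion:
Individual areas: |Patch 1| = 32, |Patch 2| = 10.
|Patch 1∩Patch 2|: x∈[3,6], y∈[3,5] → 3·2 = 6.
|Patch 1 ∪ Patch 2| = 42 − 6 = 36.00.

36.00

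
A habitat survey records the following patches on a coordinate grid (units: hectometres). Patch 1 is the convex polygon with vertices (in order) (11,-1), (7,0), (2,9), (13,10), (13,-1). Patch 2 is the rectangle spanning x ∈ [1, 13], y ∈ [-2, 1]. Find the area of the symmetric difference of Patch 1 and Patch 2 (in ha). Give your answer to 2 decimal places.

|Patch 1| = 86, |Patch 2| = 36, |Patch 1∩Patch 2| = 10.2778.
|Patch 1 △ Patch 2| = |Patch 1| + |Patch 2| − 2·|Patch 1∩Patch 2| = 86 + 36 − 20.5556 = 101.44.

101.44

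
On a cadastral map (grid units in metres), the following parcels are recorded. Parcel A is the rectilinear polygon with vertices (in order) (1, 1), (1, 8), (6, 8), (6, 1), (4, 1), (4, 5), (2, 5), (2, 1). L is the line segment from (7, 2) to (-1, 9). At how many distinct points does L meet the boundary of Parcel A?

The segment meets the boundary at (3.571,5), (1,7.25), (4,4.625), (6,2.875).

4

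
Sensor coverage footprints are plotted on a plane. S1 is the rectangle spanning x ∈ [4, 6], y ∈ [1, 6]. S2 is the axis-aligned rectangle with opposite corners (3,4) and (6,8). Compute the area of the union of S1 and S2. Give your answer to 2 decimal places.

18.00

By inclusion–exclusion:
Individual areas: |S1| = 10, |S2| = 12.
|S1∩S2|: x∈[4,6], y∈[4,6] → 2·2 = 4.
|S1 ∪ S2| = 22 − 4 = 18.00.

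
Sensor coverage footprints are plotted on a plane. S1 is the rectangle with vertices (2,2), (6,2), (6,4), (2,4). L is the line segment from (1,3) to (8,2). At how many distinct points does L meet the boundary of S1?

The segment meets the boundary at (6,2.286), (2,2.857).

2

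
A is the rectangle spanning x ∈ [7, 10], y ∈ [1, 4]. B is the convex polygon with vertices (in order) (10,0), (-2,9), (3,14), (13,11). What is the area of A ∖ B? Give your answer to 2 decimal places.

1.04

|A| = 9, |A∩B| = 7.9583.
|A ∖ B| = |A| − |A∩B| = 9 − 7.9583 = 1.04.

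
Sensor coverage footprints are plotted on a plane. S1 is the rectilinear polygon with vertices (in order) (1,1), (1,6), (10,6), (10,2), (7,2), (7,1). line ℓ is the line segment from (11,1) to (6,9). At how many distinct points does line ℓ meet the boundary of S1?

The segment meets the boundary at (7.875,6), (10,2.6).

2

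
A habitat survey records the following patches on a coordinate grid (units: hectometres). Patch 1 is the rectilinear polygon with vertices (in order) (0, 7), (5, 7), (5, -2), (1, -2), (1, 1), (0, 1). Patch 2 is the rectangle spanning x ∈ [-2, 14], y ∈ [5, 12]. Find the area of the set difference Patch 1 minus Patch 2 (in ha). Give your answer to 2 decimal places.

|Patch 1| = 42, |Patch 1∩Patch 2| = 10.
|Patch 1 ∖ Patch 2| = |Patch 1| − |Patch 1∩Patch 2| = 42 − 10 = 32.00.

32.00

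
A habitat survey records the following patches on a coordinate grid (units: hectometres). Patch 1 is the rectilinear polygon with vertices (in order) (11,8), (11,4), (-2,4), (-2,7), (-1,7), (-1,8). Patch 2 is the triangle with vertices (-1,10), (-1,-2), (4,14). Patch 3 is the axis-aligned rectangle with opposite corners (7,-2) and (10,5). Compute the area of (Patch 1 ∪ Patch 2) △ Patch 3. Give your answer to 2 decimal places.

86.00

|Patch 1 ∪ Patch 2| = 71.
|(Patch 1 ∪ Patch 2) ∩ Patch 3| = 3.
|(Patch 1 ∪ Patch 2) △ Patch 3| = 71 + 21 − 6 = 86.00.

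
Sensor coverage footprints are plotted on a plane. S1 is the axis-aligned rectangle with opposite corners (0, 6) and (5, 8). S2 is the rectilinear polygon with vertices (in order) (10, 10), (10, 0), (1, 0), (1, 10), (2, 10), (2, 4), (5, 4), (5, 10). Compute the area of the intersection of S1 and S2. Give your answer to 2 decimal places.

2.00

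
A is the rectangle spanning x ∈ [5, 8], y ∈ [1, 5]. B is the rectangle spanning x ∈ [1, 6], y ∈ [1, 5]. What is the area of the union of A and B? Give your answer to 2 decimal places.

28.00

By inclusion–exclusion:
Individual areas: |A| = 12, |B| = 20.
|A∩B|: x∈[5,6], y∈[1,5] → 1·4 = 4.
|A ∪ B| = 32 − 4 = 28.00.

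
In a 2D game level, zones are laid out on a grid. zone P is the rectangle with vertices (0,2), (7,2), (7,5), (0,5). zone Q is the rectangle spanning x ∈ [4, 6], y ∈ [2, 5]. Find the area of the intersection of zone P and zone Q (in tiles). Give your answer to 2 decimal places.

|zone P∩zone Q|: x∈[4,6], y∈[2,5] → 2·3 = 6.

6.00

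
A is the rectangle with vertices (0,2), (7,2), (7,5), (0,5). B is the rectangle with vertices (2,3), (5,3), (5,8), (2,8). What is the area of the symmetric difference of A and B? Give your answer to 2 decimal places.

24.00

|A∩B|: x∈[2,5], y∈[3,5] → 3·2 = 6.
|A △ B| = |A| + |B| − 2·|A∩B| = 21 + 15 − 12 = 24.00.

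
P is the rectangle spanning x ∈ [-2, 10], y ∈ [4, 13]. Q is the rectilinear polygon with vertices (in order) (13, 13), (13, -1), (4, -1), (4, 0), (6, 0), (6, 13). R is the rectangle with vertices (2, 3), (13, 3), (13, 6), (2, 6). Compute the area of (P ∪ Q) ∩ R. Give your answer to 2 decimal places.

The region (P ∪ Q) ∩ R is the polygon with vertices (13,3), (6,3), (6,4), (2,4), (2,6), (13,6).
By the shoelace formula its area is 29.00.

29.00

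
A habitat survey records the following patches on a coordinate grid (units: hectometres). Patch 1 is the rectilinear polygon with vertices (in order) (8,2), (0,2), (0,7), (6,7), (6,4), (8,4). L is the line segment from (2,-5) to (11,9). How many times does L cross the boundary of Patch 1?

The segment meets the boundary at (6.5,2), (7.786,4).

2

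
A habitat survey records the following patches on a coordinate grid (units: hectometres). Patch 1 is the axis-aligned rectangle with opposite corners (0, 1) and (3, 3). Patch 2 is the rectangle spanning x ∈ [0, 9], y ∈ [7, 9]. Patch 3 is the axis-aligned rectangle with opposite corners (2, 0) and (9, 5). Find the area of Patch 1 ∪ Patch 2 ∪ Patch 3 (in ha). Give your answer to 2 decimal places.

57.00

By inclusion–exclusion:
Individual areas: |Patch 1| = 6, |Patch 2| = 18, |Patch 3| = 35.
|Patch 1∩Patch 2| = 0 (no overlap).
|Patch 1∩Patch 3|: x∈[2,3], y∈[1,3] → 1·2 = 2.
|Patch 2∩Patch 3| = 0 (no overlap).
|Patch 1∩Patch 2∩Patch 3| = 0.
|Patch 1 ∪ Patch 2 ∪ Patch 3| = 59 − 2 + 0 = 57.00.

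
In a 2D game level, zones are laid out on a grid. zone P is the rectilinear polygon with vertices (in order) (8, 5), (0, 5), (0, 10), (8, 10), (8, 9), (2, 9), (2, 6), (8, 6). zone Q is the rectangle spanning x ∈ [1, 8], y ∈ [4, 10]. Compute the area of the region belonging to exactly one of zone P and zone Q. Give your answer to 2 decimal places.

30.00

|zone P| = 22, |zone Q| = 42, |zone P∩zone Q| = 17.
|zone P △ zone Q| = |zone P| + |zone Q| − 2·|zone P∩zone Q| = 22 + 42 − 34 = 30.00.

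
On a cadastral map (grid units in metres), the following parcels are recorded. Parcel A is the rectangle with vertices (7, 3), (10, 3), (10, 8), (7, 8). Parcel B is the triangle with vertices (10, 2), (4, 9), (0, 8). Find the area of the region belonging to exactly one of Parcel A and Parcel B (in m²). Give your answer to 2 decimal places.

|Parcel A| = 15, |Parcel B| = 17, |Parcel A∩Parcel B| = 2.1452.
|Parcel A △ Parcel B| = |Parcel A| + |Parcel B| − 2·|Parcel A∩Parcel B| = 15 + 17 − 4.2905 = 27.71.

27.71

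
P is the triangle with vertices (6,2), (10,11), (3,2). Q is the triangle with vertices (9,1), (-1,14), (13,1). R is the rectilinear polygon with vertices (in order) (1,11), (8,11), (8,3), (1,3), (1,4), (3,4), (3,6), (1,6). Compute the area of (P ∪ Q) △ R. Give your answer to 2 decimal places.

50.23

|P ∪ Q| = 36.3584.
|(P ∪ Q) ∩ R| = 19.0663.
|(P ∪ Q) △ R| = 36.3584 + 52 − 38.1325 = 50.23.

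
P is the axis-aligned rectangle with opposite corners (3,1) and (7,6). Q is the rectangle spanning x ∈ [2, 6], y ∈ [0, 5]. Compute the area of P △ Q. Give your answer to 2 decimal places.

16.00

|P∩Q|: x∈[3,6], y∈[1,5] → 3·4 = 12.
|P △ Q| = |P| + |Q| − 2·|P∩Q| = 20 + 20 − 24 = 16.00.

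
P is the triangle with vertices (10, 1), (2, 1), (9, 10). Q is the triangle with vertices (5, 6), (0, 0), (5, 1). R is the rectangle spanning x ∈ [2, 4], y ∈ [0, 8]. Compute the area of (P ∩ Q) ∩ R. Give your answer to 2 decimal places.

The region (P ∩ Q) ∩ R is the polygon with vertices (4,3.571), (4,1), (2,1).
By the shoelace formula its area is 2.57.

2.57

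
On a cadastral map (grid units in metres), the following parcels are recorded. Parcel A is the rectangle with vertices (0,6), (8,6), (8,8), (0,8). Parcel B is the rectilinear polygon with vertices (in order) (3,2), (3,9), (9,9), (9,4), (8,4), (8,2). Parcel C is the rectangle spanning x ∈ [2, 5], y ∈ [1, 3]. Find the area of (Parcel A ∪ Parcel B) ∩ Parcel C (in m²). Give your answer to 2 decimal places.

2.00

The region (Parcel A ∪ Parcel B) ∩ Parcel C is the polygon with vertices (3,2), (3,3), (5,3), (5,2).
By the shoelace formula its area is 2.00.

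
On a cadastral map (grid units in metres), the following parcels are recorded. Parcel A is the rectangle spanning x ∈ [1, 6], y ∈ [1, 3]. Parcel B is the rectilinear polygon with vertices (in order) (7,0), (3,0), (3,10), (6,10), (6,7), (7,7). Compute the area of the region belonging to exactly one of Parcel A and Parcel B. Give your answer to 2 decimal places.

|Parcel A| = 10, |Parcel B| = 37, |Parcel A∩Parcel B| = 6.
|Parcel A △ Parcel B| = |Parcel A| + |Parcel B| − 2·|Parcel A∩Parcel B| = 10 + 37 − 12 = 35.00.

35.00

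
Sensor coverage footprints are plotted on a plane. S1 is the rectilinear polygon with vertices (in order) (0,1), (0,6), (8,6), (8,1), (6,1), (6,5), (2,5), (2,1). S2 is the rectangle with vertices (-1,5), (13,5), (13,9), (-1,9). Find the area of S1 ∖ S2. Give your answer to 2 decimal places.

|S1| = 24, |S1∩S2| = 8.
|S1 ∖ S2| = |S1| − |S1∩S2| = 24 − 8 = 16.00.

16.00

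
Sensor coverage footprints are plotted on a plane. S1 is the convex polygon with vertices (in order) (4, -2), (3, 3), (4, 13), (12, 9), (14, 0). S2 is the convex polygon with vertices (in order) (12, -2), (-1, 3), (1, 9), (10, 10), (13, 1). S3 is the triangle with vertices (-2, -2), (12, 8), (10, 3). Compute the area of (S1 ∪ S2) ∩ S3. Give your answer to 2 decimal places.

20.76

The region (S1 ∪ S2) ∩ S3 is the polygon with vertices (2.9,1.5), (12,8), (10,3), (3.538,0.308), (3.333,1.333).
By the shoelace formula its area is 20.76.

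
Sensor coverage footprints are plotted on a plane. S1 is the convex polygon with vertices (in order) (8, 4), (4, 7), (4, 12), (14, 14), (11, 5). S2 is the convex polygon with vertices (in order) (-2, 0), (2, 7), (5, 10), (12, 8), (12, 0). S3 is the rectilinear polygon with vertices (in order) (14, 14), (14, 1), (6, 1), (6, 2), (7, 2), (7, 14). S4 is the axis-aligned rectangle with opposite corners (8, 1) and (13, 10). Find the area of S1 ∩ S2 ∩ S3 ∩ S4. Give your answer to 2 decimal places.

The intersection is the polygon with vertices (11,5), (8,4), (8,9.143), (12,8).
By the shoelace formula its area is 14.29.

14.29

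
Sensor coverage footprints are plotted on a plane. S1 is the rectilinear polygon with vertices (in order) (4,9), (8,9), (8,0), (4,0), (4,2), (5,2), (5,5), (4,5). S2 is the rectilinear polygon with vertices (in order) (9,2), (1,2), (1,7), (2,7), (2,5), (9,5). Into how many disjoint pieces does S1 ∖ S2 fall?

2

S1 ∖ S2 splits into 2 disjoint pieces (area 16, area 8).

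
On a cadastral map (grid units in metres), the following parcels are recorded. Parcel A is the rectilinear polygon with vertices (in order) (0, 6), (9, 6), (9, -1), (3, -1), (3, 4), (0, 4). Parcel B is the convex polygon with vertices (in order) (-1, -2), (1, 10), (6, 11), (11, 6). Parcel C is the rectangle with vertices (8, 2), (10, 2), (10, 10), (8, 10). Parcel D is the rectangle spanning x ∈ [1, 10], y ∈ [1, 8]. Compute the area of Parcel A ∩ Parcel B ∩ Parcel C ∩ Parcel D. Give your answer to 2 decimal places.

The intersection is the polygon with vertices (8,4), (8,6), (9,6), (9,4.667).
By the shoelace formula its area is 1.67.

1.67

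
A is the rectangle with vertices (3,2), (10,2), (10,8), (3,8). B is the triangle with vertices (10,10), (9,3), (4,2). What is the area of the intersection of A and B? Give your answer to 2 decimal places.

15.79

The intersection is the polygon with vertices (9.714,8), (9,3), (4,2), (8.5,8).
By the shoelace formula its area is 15.79.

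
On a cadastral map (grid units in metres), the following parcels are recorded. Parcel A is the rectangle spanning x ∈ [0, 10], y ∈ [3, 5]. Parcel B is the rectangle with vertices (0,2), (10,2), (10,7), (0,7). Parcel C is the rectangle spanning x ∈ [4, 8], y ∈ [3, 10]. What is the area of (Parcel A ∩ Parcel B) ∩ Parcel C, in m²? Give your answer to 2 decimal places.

8.00

The region (Parcel A ∩ Parcel B) ∩ Parcel C is the polygon with vertices (4,3), (4,5), (8,5), (8,3).
By the shoelace formula its area is 8.00.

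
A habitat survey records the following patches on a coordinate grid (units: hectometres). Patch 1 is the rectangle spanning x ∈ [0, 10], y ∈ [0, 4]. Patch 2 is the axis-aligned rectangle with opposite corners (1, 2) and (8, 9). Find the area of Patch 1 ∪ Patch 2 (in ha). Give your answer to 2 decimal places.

By inclusion–exclusion:
Individual areas: |Patch 1| = 40, |Patch 2| = 49.
|Patch 1∩Patch 2|: x∈[1,8], y∈[2,4] → 7·2 = 14.
|Patch 1 ∪ Patch 2| = 89 − 14 = 75.00.

75.00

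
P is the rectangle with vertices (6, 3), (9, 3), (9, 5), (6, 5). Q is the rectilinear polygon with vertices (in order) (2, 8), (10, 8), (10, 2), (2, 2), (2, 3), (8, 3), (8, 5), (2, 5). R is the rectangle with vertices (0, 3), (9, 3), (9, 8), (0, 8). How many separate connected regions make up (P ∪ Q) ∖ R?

1

(P ∪ Q) ∖ R is a single connected region.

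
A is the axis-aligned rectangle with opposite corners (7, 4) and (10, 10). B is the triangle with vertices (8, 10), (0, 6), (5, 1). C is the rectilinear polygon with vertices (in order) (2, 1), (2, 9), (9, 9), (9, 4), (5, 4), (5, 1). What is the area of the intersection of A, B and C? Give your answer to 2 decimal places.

The intersection is the polygon with vertices (7,7), (7,9), (7.667,9).
By the shoelace formula its area is 0.67.

0.67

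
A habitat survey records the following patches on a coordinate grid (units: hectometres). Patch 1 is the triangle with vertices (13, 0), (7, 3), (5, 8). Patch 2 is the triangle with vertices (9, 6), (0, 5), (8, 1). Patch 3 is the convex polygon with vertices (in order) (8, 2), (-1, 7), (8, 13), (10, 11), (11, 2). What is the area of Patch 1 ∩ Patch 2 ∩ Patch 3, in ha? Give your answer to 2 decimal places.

5.33

The intersection is the polygon with vertices (5.936,5.66), (7.2,5.8), (8.667,4.333), (8.273,2.364), (7,3).
By the shoelace formula its area is 5.33.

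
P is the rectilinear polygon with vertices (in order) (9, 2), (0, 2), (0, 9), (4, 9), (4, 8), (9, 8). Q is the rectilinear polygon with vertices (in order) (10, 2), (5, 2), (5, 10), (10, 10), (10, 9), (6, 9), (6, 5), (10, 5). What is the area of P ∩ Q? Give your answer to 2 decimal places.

15.00

The intersection is the polygon with vertices (5,2), (5,8), (6,8), (6,5), (9,5), (9,2).
By the shoelace formula its area is 15.00.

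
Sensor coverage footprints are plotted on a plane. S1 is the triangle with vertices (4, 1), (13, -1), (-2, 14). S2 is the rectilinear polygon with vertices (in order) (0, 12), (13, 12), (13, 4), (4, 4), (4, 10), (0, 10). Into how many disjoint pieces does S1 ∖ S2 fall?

S1 ∖ S2 is a single connected region.

1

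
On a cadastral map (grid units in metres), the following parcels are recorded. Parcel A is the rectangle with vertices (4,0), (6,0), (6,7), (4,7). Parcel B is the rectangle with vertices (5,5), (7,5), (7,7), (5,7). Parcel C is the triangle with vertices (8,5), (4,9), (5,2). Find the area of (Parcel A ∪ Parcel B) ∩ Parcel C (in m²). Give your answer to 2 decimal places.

The region (Parcel A ∪ Parcel B) ∩ Parcel C is the polygon with vertices (5,7), (6,7), (7,6), (7,5), (6,5), (6,3), (5,2), (4.286,7).
By the shoelace formula its area is 7.79.

7.79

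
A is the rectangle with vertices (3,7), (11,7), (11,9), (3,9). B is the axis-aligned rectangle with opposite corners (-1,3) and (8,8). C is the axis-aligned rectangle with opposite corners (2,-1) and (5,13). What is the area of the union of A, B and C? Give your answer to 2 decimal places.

By inclusion–exclusion:
Individual areas: |A| = 16, |B| = 45, |C| = 42.
|A∩B|: x∈[3,8], y∈[7,8] → 5·1 = 5.
|A∩C|: x∈[3,5], y∈[7,9] → 2·2 = 4.
|B∩C|: x∈[2,5], y∈[3,8] → 3·5 = 15.
|A∩B∩C| = 2.
|A ∪ B ∪ C| = 103 − 24 + 2 = 81.00.

81.00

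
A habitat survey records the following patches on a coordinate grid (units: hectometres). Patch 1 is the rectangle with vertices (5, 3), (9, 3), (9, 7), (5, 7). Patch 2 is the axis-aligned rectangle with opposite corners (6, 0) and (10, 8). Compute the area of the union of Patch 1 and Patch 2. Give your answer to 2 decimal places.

36.00

By inclusion–exclusion:
Individual areas: |Patch 1| = 16, |Patch 2| = 32.
|Patch 1∩Patch 2|: x∈[6,9], y∈[3,7] → 3·4 = 12.
|Patch 1 ∪ Patch 2| = 48 − 12 = 36.00.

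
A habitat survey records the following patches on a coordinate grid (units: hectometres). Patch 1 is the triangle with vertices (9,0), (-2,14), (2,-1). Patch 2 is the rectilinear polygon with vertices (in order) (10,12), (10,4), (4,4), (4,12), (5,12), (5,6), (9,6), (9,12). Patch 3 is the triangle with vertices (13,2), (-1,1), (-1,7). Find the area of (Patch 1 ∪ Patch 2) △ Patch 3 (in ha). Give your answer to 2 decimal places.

69.91

|Patch 1 ∪ Patch 2| = 76.3052.
|(Patch 1 ∪ Patch 2) ∩ Patch 3| = 24.1975.
|(Patch 1 ∪ Patch 2) △ Patch 3| = 76.3052 + 42 − 48.395 = 69.91.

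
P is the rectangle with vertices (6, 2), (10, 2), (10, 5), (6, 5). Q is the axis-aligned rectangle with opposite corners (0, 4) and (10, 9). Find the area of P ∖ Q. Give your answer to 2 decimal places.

|P∩Q|: x∈[6,10], y∈[4,5] → 4·1 = 4.
|P| = 12.
|P ∖ Q| = |P| − |P∩Q| = 12 − 4 = 8.00.

8.00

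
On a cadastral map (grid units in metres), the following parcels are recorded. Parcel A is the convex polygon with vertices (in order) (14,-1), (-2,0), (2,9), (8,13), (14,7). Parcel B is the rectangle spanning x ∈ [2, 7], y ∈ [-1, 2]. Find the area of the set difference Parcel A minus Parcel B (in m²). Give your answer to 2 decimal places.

139.97

|Parcel A| = 152, |Parcel A∩Parcel B| = 12.0312.
|Parcel A ∖ Parcel B| = |Parcel A| − |Parcel A∩Parcel B| = 152 − 12.0312 = 139.97.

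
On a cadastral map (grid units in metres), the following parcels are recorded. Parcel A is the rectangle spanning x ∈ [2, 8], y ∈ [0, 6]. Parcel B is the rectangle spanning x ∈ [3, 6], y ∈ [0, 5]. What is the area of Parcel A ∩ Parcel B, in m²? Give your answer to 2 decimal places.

|Parcel A∩Parcel B|: x∈[3,6], y∈[0,5] → 3·5 = 15.

15.00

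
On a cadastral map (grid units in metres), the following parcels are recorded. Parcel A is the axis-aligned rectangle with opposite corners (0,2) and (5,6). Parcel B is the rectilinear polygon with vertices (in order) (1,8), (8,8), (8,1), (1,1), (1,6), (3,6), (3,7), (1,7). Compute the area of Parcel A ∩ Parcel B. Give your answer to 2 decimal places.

16.00

The intersection is the polygon with vertices (5,6), (5,2), (1,2), (1,6), (3,6).
By the shoelace formula its area is 16.00.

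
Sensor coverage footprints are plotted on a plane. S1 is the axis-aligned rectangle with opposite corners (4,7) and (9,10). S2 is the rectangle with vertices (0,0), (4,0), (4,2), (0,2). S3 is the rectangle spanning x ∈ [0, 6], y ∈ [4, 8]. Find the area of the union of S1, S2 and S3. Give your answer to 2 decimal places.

By inclusion–exclusion:
Individual areas: |S1| = 15, |S2| = 8, |S3| = 24.
|S1∩S2| = 0 (no overlap).
|S1∩S3|: x∈[4,6], y∈[7,8] → 2·1 = 2.
|S2∩S3| = 0 (no overlap).
|S1∩S2∩S3| = 0.
|S1 ∪ S2 ∪ S3| = 47 − 2 + 0 = 45.00.

45.00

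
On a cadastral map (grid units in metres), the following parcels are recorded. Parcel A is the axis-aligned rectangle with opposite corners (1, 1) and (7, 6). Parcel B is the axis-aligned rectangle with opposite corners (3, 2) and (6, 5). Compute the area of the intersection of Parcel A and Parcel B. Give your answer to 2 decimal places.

9.00

|Parcel A∩Parcel B|: x∈[3,6], y∈[2,5] → 3·3 = 9.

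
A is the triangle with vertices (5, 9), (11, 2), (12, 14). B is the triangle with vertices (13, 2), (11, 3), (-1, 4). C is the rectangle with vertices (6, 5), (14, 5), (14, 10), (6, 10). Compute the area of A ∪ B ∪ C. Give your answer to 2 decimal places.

By inclusion–exclusion:
Individual areas: |A| = 39.5, |B| = 5, |C| = 40.
|A∩B| = 0.4583.
|A∩C| = 23.794.
|B∩C| = 0.
|A∩B∩C| = 0.
|A ∪ B ∪ C| = 84.5 − 24.2524 + 0 = 60.25.

60.25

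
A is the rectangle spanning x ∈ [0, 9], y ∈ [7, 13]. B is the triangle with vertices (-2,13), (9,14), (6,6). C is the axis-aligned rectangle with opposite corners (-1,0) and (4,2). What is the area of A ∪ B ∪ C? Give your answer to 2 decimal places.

By inclusion–exclusion:
Individual areas: |A| = 54, |B| = 42.5, |C| = 10.
|A∩B| = 34.6786.
|A∩C| = 0 (no overlap).
|B∩C| = 0.
|A∩B∩C| = 0.
|A ∪ B ∪ C| = 106.5 − 34.6786 + 0 = 71.82.

71.82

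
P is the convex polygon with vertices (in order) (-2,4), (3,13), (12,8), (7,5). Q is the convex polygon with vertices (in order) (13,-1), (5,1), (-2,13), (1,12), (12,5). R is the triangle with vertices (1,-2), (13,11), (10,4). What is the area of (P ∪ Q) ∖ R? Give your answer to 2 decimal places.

99.56

|P ∪ Q| = 115.8102.
|(P ∪ Q) ∩ R| = 16.2506.
|(P ∪ Q) ∖ R| = 115.8102 − 16.2506 = 99.56.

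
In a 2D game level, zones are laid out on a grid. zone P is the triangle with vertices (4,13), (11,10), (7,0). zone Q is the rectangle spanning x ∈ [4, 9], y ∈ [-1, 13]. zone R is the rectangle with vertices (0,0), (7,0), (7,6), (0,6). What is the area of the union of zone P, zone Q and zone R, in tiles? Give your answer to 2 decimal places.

By inclusion–exclusion:
Individual areas: |zone P| = 41, |zone Q| = 70, |zone R| = 42.
|zone P∩zone Q| = 35.1429.
|zone P∩zone R| = 4.1538.
|zone Q∩zone R|: x∈[4,7], y∈[0,6] → 3·6 = 18.
|zone P∩zone Q∩zone R| = 4.1538.
|zone P ∪ zone Q ∪ zone R| = 153 − 57.2967 + 4.1538 = 99.86.

99.86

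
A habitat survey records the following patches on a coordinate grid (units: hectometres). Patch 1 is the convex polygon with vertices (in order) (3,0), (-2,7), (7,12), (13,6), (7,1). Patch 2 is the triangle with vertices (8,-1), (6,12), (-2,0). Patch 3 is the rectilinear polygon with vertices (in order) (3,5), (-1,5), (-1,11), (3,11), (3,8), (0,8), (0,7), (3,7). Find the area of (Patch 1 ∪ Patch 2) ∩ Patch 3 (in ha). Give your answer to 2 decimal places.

|Patch 1 ∪ Patch 2| = 116.1063.
|(Patch 1 ∪ Patch 2) ∩ Patch 3| = 11.54.

11.54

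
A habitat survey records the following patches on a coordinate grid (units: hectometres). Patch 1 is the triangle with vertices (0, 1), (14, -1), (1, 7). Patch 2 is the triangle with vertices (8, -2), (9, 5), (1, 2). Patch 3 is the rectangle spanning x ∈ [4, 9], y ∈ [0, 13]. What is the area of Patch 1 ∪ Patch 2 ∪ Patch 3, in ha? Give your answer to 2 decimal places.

By inclusion–exclusion:
Individual areas: |Patch 1| = 43, |Patch 2| = 26.5, |Patch 3| = 65.
|Patch 1∩Patch 2| = 18.4821.
|Patch 1∩Patch 3| = 17.4341.
|Patch 2∩Patch 3| = 18.4554.
|Patch 1∩Patch 2∩Patch 3| = 14.1313.
|Patch 1 ∪ Patch 2 ∪ Patch 3| = 134.5 − 54.3715 + 14.1313 = 94.26.

94.26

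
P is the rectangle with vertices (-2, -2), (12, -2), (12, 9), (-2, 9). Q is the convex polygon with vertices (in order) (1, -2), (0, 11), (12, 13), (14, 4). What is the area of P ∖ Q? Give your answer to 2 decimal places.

56.27

|P| = 154, |P∩Q| = 97.7308.
|P ∖ Q| = |P| − |P∩Q| = 154 − 97.7308 = 56.27.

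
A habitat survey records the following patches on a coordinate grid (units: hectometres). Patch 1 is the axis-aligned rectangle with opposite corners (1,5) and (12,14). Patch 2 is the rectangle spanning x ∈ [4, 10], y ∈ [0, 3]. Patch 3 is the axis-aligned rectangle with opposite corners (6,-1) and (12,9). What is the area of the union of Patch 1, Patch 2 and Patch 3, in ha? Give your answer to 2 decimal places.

141.00

By inclusion–exclusion:
Individual areas: |Patch 1| = 99, |Patch 2| = 18, |Patch 3| = 60.
|Patch 1∩Patch 2| = 0 (no overlap).
|Patch 1∩Patch 3|: x∈[6,12], y∈[5,9] → 6·4 = 24.
|Patch 2∩Patch 3|: x∈[6,10], y∈[0,3] → 4·3 = 12.
|Patch 1∩Patch 2∩Patch 3| = 0.
|Patch 1 ∪ Patch 2 ∪ Patch 3| = 177 − 36 + 0 = 141.00.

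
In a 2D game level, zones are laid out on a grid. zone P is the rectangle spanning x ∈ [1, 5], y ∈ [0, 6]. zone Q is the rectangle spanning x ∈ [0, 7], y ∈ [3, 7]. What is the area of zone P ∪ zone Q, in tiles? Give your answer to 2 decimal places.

40.00

By inclusion–exclusion:
Individual areas: |zone P| = 24, |zone Q| = 28.
|zone P∩zone Q|: x∈[1,5], y∈[3,6] → 4·3 = 12.
|zone P ∪ zone Q| = 52 − 12 = 40.00.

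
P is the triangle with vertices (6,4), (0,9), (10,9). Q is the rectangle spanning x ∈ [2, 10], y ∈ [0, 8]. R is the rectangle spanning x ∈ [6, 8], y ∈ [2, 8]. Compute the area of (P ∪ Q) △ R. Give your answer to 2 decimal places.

61.27

|P ∪ Q| = 73.2667.
|(P ∪ Q) ∩ R| = 12.
|(P ∪ Q) △ R| = 73.2667 + 12 − 24 = 61.27.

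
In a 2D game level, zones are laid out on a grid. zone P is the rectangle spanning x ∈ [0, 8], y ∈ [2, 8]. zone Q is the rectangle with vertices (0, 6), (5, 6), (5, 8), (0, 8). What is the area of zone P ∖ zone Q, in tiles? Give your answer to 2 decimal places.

38.00

|zone P∩zone Q|: x∈[0,5], y∈[6,8] → 5·2 = 10.
|zone P| = 48.
|zone P ∖ zone Q| = |zone P| − |zone P∩zone Q| = 48 − 10 = 38.00.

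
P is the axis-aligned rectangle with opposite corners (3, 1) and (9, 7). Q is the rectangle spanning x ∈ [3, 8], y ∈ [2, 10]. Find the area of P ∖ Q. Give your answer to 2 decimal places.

11.00

|P∩Q|: x∈[3,8], y∈[2,7] → 5·5 = 25.
|P| = 36.
|P ∖ Q| = |P| − |P∩Q| = 36 − 25 = 11.00.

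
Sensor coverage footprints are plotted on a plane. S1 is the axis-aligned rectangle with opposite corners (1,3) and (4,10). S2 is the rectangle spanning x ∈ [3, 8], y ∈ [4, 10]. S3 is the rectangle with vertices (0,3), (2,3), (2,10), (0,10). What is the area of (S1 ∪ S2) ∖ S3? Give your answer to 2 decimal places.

|S1 ∪ S2| = 45.
|(S1 ∪ S2) ∩ S3| = 7.
|(S1 ∪ S2) ∖ S3| = 45 − 7 = 38.00.

38.00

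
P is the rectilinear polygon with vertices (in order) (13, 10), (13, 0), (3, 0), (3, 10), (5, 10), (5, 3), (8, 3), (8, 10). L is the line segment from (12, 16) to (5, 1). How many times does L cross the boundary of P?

3

The segment meets the boundary at (5.933,3), (8,7.429), (9.2,10).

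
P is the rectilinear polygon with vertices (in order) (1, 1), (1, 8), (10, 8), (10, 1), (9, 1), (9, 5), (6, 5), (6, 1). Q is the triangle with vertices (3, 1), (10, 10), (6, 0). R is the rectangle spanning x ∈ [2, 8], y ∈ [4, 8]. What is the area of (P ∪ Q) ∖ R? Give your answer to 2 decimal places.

|P ∪ Q| = 58.2476.
|(P ∪ Q) ∩ R| = 23.7921.
|(P ∪ Q) ∖ R| = 58.2476 − 23.7921 = 34.46.

34.46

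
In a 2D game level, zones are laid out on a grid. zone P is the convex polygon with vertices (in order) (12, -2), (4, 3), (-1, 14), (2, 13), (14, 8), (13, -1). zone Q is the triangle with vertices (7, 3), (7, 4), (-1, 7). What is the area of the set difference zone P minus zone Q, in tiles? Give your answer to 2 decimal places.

114.99

|zone P| = 118, |zone P∩zone Q| = 3.0129.
|zone P ∖ zone Q| = |zone P| − |zone P∩zone Q| = 118 − 3.0129 = 114.99.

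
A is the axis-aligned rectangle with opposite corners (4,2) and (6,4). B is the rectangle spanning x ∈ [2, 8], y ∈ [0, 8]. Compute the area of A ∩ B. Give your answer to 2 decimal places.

|A∩B|: x∈[4,6], y∈[2,4] → 2·2 = 4.

4.00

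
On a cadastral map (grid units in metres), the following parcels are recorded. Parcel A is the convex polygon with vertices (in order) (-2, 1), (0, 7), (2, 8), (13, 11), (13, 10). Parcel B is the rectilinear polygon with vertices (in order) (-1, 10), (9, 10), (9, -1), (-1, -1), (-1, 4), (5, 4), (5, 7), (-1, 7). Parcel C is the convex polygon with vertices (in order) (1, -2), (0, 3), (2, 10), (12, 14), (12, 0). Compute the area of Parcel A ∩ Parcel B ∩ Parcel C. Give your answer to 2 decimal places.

19.20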